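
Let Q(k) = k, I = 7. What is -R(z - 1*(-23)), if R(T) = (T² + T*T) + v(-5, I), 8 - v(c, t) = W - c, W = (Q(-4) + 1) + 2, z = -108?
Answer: -14454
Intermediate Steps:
W = -1 (W = (-4 + 1) + 2 = -3 + 2 = -1)
v(c, t) = 9 + c (v(c, t) = 8 - (-1 - c) = 8 + (1 + c) = 9 + c)
R(T) = 4 + 2*T² (R(T) = (T² + T*T) + (9 - 5) = (T² + T²) + 4 = 2*T² + 4 = 4 + 2*T²)
-R(z - 1*(-23)) = -(4 + 2*(-108 - 1*(-23))²) = -(4 + 2*(-108 + 23)²) = -(4 + 2*(-85)²) = -(4 + 2*7225) = -(4 + 14450) = -1*14454 = -14454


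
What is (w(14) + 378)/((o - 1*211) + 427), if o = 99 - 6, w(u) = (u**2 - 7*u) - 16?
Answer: 460/309 ≈ 1.4887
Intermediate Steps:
w(u) = -16 + u**2 - 7*u
o = 93
(w(14) + 378)/((o - 1*211) + 427) = ((-16 + 14**2 - 7*14) + 378)/((93 - 1*211) + 427) = ((-16 + 196 - 98) + 378)/((93 - 211) + 427) = (82 + 378)/(-118 + 427) = 460/309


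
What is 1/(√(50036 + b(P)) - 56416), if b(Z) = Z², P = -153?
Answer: -56416/3182691611 - √73445/3182691611 ≈ -1.7811e-5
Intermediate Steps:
1/(√(50036 + b(P)) - 56416) = 1/(√(50036 + (-153)²) - 56416) = 1/(√(50036 + 23409) - 56416) = 1/(√73445 - 56416) = 1/(-56416 + √73445)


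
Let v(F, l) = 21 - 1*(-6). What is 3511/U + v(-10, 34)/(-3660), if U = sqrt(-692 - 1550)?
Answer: -9/1220 - 3511*I*sqrt(2242)/2242 ≈ -0.0073771 - 74.15*I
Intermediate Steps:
U = I*sqrt(2242) (U = sqrt(-2242) = I*sqrt(2242) ≈ 47.35*I)
v(F, l) = 27 (v(F, l) = 21 + 6 = 27)
3511/U + v(-10, 34)/(-3660) = 3511/((I*sqrt(2242))) + 27/(-3660) = 3511*(-I*sqrt(2242)/2242) + 27*(-1/3660) = -3511*I*sqrt(2242)/2242 - 9/1220 = -9/1220 - 3511*I*sqrt(2242)/2242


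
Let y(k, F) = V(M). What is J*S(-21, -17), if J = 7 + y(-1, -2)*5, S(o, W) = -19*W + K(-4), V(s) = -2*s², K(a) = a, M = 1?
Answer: -957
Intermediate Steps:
S(o, W) = -4 - 19*W (S(o, W) = -19*W - 4 = -4 - 19*W)
y(k, F) = -2 (y(k, F) = -2*1² = -2*1 = -2)
J = -3 (J = 7 - 2*5 = 7 - 10 = -3)
J*S(-21, -17) = -3*(-4 - 19*(-17)) = -3*(-4 + 323) = -3*319 = -957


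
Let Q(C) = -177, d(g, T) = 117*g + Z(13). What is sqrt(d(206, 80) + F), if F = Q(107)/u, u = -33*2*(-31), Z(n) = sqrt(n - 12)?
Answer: sqrt(11210843534)/682 ≈ 155.25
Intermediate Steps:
Z(n) = sqrt(-12 + n)
d(g, T) = 1 + 117*g (d(g, T) = 117*g + sqrt(-12 + 13) = 117*g + sqrt(1) = 117*g + 1 = 1 + 117*g)
u = 2046 (u = -66*(-31) = 2046)
F = -59/682 (F = -177/2046 = -177*1/2046 = -59/682 ≈ -0.086510)
sqrt(d(206, 80) + F) = sqrt((1 + 117*206) - 59/682) = sqrt((1 + 24102) - 59/682) = sqrt(24103 - 59/682) = sqrt(16438187/682) = sqrt(11210843534)/682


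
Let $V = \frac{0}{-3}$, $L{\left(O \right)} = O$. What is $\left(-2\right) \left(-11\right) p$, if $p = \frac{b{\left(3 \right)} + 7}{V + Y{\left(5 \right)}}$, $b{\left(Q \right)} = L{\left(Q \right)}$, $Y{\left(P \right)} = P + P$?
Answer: $22$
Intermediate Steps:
$Y{\left(P \right)} = 2 P$
$V = 0$ ($V = 0 \left(- \frac{1}{3}\right) = 0$)
$b{\left(Q \right)} = Q$
$p = 1$ ($p = \frac{3 + 7}{0 + 2 \cdot 5} = \frac{10}{0 + 10} = \frac{10}{10} = 10 \cdot \frac{1}{10} = 1$)
$\left(-2\right) \left(-11\right) p = \left(-2\right) \left(-11\right) 1 = 22 \cdot 1 = 22$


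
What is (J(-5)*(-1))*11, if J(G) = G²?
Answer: -275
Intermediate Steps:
(J(-5)*(-1))*11 = ((-5)²*(-1))*11 = (25*(-1))*11 = -25*11 = -275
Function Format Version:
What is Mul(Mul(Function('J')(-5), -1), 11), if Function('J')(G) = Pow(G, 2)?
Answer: -275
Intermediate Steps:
Mul(Mul(Function('J')(-5), -1), 11) = Mul(Mul(Pow(-5, 2), -1), 11) = Mul(Mul(25, -1), 11) = Mul(-25, 11) = -275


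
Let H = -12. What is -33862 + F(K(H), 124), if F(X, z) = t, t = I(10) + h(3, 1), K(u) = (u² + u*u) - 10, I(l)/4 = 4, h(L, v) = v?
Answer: -33845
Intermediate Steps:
I(l) = 16 (I(l) = 4*4 = 16)
K(u) = -10 + 2*u² (K(u) = (u² + u²) - 10 = 2*u² - 10 = -10 + 2*u²)
t = 17 (t = 16 + 1 = 17)
F(X, z) = 17
-33862 + F(K(H), 124) = -33862 + 17 = -33845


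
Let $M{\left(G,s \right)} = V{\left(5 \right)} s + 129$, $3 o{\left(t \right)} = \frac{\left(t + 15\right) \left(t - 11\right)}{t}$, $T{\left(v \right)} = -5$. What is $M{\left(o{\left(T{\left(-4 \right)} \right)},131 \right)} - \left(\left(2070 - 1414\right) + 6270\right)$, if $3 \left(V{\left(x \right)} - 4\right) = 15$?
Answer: $-5618$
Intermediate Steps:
$V{\left(x \right)} = 9$ ($V{\left(x \right)} = 4 + \frac{1}{3} \cdot 15 = 4 + 5 = 9$)
$o{\left(t \right)} = \frac{\left(-11 + t\right) \left(15 + t\right)}{3 t}$ ($o{\left(t \right)} = \frac{\left(t + 15\right) \left(t - 11\right) \frac{1}{t}}{3} = \frac{\left(15 + t\right) \left(-11 + t\right) \frac{1}{t}}{3} = \frac{\left(-11 + t\right) \left(15 + t\right) \frac{1}{t}}{3} = \frac{\frac{1}{t} \left(-11 + t\right) \left(15 + t\right)}{3} = \frac{\left(-11 + t\right) \left(15 + t\right)}{3 t}$)
$M{\left(G,s \right)} = 129 + 9 s$ ($M{\left(G,s \right)} = 9 s + 129 = 129 + 9 s$)
$M{\left(o{\left(T{\left(-4 \right)} \right)},131 \right)} - \left(\left(2070 - 1414\right) + 6270\right) = \left(129 + 9 \cdot 131\right) - \left(\left(2070 - 1414\right) + 6270\right) = \left(129 + 1179\right) - \left(656 + 6270\right) = 1308 - 6926 = -5618$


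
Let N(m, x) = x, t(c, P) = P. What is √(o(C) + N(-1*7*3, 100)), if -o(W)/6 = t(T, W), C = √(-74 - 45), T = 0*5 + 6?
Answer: √(100 - 6*I*√119) ≈ 10.477 - 3.1238*I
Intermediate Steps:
T = 6 (T = 0 + 6 = 6)
C = I*√119 (C = √(-119) = I*√119 ≈ 10.909*I)
o(W) = -6*W
√(o(C) + N(-1*7*3, 100)) = √(-6*I*√119 + 100) = √(100 - 6*I*√119)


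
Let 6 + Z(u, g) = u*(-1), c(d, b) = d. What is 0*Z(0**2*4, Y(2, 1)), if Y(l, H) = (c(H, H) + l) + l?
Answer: 0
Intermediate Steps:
Y(l, H) = H + 2*l (Y(l, H) = (H + l) + l = H + 2*l)
Z(u, g) = -6 - u (Z(u, g) = -6 + u*(-1) = -6 - u)
0*Z(0**2*4, Y(2, 1)) = 0*(-6 - 0**2*4) = 0*(-6 - 0*4) = 0*(-6 - 1*0) = 0*(-6 + 0) = 0*(-6) = 0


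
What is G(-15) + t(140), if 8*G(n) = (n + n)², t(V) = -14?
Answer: 197/2 ≈ 98.500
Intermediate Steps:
G(n) = n²/2 (G(n) = (n + n)²/8 = (2*n)²/8 = (4*n²)/8 = n²/2)
G(-15) + t(140) = (½)*(-15)² - 14 = (½)*225 - 14 = 225/2 - 14 = 197/2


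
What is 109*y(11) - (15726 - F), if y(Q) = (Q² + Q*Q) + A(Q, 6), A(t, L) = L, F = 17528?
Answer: 28834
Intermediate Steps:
y(Q) = 6 + 2*Q² (y(Q) = (Q² + Q*Q) + 6 = (Q² + Q²) + 6 = 2*Q² + 6 = 6 + 2*Q²)
109*y(11) - (15726 - F) = 109*(6 + 2*11²) - (15726 - 1*17528) = 109*(6 + 2*121) - (15726 - 17528) = 109*(6 + 242) - 1*(-1802) = 109*248 + 1802 = 27032 + 1802 = 28834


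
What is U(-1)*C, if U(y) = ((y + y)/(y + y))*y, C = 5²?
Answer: -25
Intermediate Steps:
C = 25
U(y) = y (U(y) = ((2*y)/((2*y)))*y = ((2*y)*(1/(2*y)))*y = 1*y = y)
U(-1)*C = -1*25 = -25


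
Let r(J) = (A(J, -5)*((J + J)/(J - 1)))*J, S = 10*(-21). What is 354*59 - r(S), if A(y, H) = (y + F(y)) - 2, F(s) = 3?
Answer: -14026854/211 ≈ -66478.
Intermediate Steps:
S = -210
A(y, H) = 1 + y (A(y, H) = (y + 3) - 2 = (3 + y) - 2 = 1 + y)
r(J) = 2*J**2*(1 + J)/(-1 + J) (r(J) = ((1 + J)*((J + J)/(J - 1)))*J = ((1 + J)*((2*J)/(-1 + J)))*J = ((1 + J)*(2*J/(-1 + J)))*J = (2*J*(1 + J)/(-1 + J))*J = 2*J**2*(1 + J)/(-1 + J))
354*59 - r(S) = 354*59 - 2*(-210)**2*(1 - 210)/(-1 - 210) = 20886 - 2*44100*(-209)/(-211) = 20886 - 2*44100*(-1)*(-209)/211 = 20886 - 1*18433800/211 = 20886 - 18433800/211 = -14026854/211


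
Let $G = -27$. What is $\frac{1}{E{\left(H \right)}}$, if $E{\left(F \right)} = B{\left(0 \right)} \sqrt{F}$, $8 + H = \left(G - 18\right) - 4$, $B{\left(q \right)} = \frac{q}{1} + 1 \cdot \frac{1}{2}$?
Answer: $- \frac{2 i \sqrt{57}}{57} \approx - 0.26491 i$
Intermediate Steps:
$B{\left(q \right)} = \frac{1}{2} + q$ ($B{\left(q \right)} = q 1 + 1 \cdot \frac{1}{2} = q + \frac{1}{2} = \frac{1}{2} + q$)
$H = -57$ ($H = -8 - 49 = -57$)
$E{\left(F \right)} = \frac{\sqrt{F}}{2}$ ($E{\left(F \right)} = \left(\frac{1}{2} + 0\right) \sqrt{F} = \frac{\sqrt{F}}{2}$)
$\frac{1}{E{\left(H \right)}} = \frac{1}{\frac{1}{2} \sqrt{-57}} = \frac{1}{\frac{1}{2} i \sqrt{57}} = - \frac{2 i \sqrt{57}}{57}$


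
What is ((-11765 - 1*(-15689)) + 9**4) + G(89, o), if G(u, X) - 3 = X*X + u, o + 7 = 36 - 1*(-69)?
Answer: 20181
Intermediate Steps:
o = 98 (o = -7 + (36 - 1*(-69)) = -7 + (36 + 69) = -7 + 105 = 98)
G(u, X) = 3 + u + X**2 (G(u, X) = 3 + (X*X + u) = 3 + (X**2 + u) = 3 + (u + X**2) = 3 + u + X**2)
((-11765 - 1*(-15689)) + 9**4) + G(89, o) = ((-11765 - 1*(-15689)) + 9**4) + (3 + 89 + 98**2) = ((-11765 + 15689) + 6561) + (3 + 89 + 9604) = (3924 + 6561) + 9696 = 10485 + 9696 = 20181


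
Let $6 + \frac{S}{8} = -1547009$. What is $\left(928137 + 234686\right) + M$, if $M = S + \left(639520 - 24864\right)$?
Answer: $-10598641$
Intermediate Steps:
$S = -12376120$ ($S = -48 + 8 \left(-1547009\right) = -48 - 12376072 = -12376120$)
$M = -11761464$ ($M = -12376120 + \left(639520 - 24864\right) = -12376120 + 614656 = -11761464$)
$\left(928137 + 234686\right) + M = \left(928137 + 234686\right) - 11761464 = 1162823 - 11761464 = -10598641$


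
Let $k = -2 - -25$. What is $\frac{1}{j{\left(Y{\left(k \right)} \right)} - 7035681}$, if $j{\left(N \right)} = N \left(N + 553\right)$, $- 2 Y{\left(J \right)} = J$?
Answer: $- \frac{4}{28167633} \approx -1.4201 \cdot 10^{-7}$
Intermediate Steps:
$k = 23$ ($k = -2 + 25 = 23$)
$Y{\left(J \right)} = - \frac{J}{2}$
$j{\left(N \right)} = N \left(553 + N\right)$
$\frac{1}{j{\left(Y{\left(k \right)} \right)} - 7035681} = \frac{1}{\left(- \frac{1}{2}\right) 23 \left(553 - \frac{23}{2}\right) - 7035681} = \frac{1}{- \frac{23 \left(553 - \frac{23}{2}\right)}{2} - 7035681} = \frac{1}{\left(- \frac{23}{2}\right) \frac{1083}{2} - 7035681} = \frac{1}{- \frac{24909}{4} - 7035681} = \frac{1}{- \frac{28167633}{4}} = - \frac{4}{28167633}$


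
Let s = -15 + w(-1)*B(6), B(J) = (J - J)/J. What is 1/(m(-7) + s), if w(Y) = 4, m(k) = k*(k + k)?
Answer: 1/83 ≈ 0.012048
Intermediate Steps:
m(k) = 2*k² (m(k) = k*(2*k) = 2*k²)
B(J) = 0 (B(J) = 0/J = 0)
s = -15 (s = -15 + 4*0 = -15 + 0 = -15)
1/(m(-7) + s) = 1/(2*(-7)² - 15) = 1/(2*49 - 15) = 1/(98 - 15) = 1/83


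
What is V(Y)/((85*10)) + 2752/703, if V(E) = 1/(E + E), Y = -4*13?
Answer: 243276097/62145200 ≈ 3.9146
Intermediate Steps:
Y = -52
V(E) = 1/(2*E)
V(Y)/((85*10)) + 2752/703 = ((½)/(-52))/((85*10)) + 2752/703 = ((½)*(-1/52))/850 + 2752*(1/703) = -1/104*1/850 + 2752/703 = -1/88400 + 2752/703 = 243276097/62145200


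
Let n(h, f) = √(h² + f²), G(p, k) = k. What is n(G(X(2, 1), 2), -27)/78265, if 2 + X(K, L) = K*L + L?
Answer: √733/78265 ≈ 0.00034593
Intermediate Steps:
X(K, L) = -2 + L + K*L (X(K, L) = -2 + (K*L + L) = -2 + (L + K*L) = -2 + L + K*L)
n(h, f) = √(f² + h²)
n(G(X(2, 1), 2), -27)/78265 = √((-27)² + 2²)/78265 = √(729 + 4)*(1/78265) = √733*(1/78265) = √733/78265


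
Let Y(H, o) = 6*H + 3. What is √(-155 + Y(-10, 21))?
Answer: 2*I*√53 ≈ 14.56*I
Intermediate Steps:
Y(H, o) = 3 + 6*H
√(-155 + Y(-10, 21)) = √(-155 + (3 + 6*(-10))) = √(-155 + (3 - 60)) = √(-155 - 57) = √(-212) = 2*I*√53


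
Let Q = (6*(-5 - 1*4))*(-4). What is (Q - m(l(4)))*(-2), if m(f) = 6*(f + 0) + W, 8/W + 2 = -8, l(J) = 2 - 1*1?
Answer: -2108/5 ≈ -421.60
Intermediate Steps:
Q = 216 (Q = (6*(-5 - 4))*(-4) = (6*(-9))*(-4) = -54*(-4) = 216)
l(J) = 1 (l(J) = 2 - 1 = 1)
W = -⅘ (W = 8/(-2 - 8) = 8/(-10) = 8*(-⅒) = -⅘ ≈ -0.80000)
m(f) = -⅘ + 6*f (m(f) = 6*(f + 0) - ⅘ = 6*f - ⅘ = -⅘ + 6*f)
(Q - m(l(4)))*(-2) = (216 - (-⅘ + 6*1))*(-2) = (216 - (-⅘ + 6))*(-2) = (216 - 1*26/5)*(-2) = (216 - 26/5)*(-2) = (1054/5)*(-2) = -2108/5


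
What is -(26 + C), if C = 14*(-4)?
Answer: 30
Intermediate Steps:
C = -56
-(26 + C) = -(26 - 56) = -1*(-30) = 30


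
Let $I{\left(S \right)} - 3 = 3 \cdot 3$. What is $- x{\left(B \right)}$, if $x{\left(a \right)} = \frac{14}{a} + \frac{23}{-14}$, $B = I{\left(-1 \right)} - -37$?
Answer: $\frac{19}{14} \approx 1.3571$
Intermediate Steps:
$I{\left(S \right)} = 12$ ($I{\left(S \right)} = 3 + 3 \cdot 3 = 3 + 9 = 12$)
$B = 49$ ($B = 12 - -37 = 12 + 37 = 49$)
$x{\left(a \right)} = - \frac{23}{14} + \frac{14}{a}$ ($x{\left(a \right)} = \frac{14}{a} + 23 \left(- \frac{1}{14}\right) = \frac{14}{a} - \frac{23}{14} = - \frac{23}{14} + \frac{14}{a}$)
$- x{\left(B \right)} = - (- \frac{23}{14} + \frac{14}{49}) = - (- \frac{23}{14} + 14 \cdot \frac{1}{49}) = - (- \frac{23}{14} + \frac{2}{7}) = \left(-1\right) \left(- \frac{19}{14}\right) = \frac{19}{14}$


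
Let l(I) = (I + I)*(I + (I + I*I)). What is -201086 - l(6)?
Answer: -201662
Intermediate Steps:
l(I) = 2*I*(I² + 2*I) (l(I) = (2*I)*(I + (I + I²)) = (2*I)*(I² + 2*I) = 2*I*(I² + 2*I))
-201086 - l(6) = -201086 - 2*6²*(2 + 6) = -201086 - 2*36*8 = -201086 - 1*576 = -201086 - 576 = -201662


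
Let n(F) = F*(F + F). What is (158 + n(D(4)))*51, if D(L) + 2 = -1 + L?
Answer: 8160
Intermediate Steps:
D(L) = -3 + L (D(L) = -2 + (-1 + L) = -3 + L)
n(F) = 2*F² (n(F) = F*(2*F) = 2*F²)
(158 + n(D(4)))*51 = (158 + 2*(-3 + 4)²)*51 = (158 + 2*1²)*51 = (158 + 2*1)*51 = (158 + 2)*51 = 160*51 = 8160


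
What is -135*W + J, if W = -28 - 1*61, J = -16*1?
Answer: 11999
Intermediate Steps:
J = -16
W = -89 (W = -28 - 61 = -89)
-135*W + J = -135*(-89) - 16 = 12015 - 16 = 11999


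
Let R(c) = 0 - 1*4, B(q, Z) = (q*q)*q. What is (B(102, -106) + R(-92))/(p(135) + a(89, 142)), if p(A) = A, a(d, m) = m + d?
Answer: 530602/183 ≈ 2899.5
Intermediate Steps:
B(q, Z) = q³ (B(q, Z) = q²*q = q³)
a(d, m) = d + m
R(c) = -4 (R(c) = 0 - 4 = -4)
(B(102, -106) + R(-92))/(p(135) + a(89, 142)) = (102³ - 4)/(135 + (89 + 142)) = (1061208 - 4)/(135 + 231) = 1061204/366 = 1061204*(1/366) = 530602/183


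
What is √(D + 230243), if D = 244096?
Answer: √474339 ≈ 688.72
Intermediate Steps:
√(D + 230243) = √(244096 + 230243) = √474339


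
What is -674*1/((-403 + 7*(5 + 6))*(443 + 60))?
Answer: 337/81989 ≈ 0.0041103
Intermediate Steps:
-674*1/((-403 + 7*(5 + 6))*(443 + 60)) = -674*1/(503*(-403 + 7*11)) = -674*1/(503*(-403 + 77)) = -674/((-326*503)) = -674/(-163978) = -674*(-1/163978) = 337/81989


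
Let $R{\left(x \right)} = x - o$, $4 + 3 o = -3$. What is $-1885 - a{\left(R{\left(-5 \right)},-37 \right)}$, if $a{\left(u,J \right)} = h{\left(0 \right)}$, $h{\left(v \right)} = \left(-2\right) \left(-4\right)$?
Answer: $-1893$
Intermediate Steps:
$o = - \frac{7}{3}$ ($o = - \frac{4}{3} + \frac{1}{3} \left(-3\right) = - \frac{4}{3} - 1 = - \frac{7}{3} \approx -2.3333$)
$R{\left(x \right)} = \frac{7}{3} + x$ ($R{\left(x \right)} = x - - \frac{7}{3} = x + \frac{7}{3} = \frac{7}{3} + x$)
$h{\left(v \right)} = 8$
$a{\left(u,J \right)} = 8$
$-1885 - a{\left(R{\left(-5 \right)},-37 \right)} = -1885 - 8 = -1893$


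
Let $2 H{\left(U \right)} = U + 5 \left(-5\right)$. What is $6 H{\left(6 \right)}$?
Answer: $-57$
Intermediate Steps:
$H{\left(U \right)} = - \frac{25}{2} + \frac{U}{2}$ ($H{\left(U \right)} = \frac{U + 5 \left(-5\right)}{2} = \frac{U - 25}{2} = \frac{-25 + U}{2} = - \frac{25}{2} + \frac{U}{2}$)
$6 H{\left(6 \right)} = 6 \left(- \frac{25}{2} + \frac{1}{2} \cdot 6\right) = 6 \left(- \frac{25}{2} + 3\right) = 6 \left(- \frac{19}{2}\right) = -57$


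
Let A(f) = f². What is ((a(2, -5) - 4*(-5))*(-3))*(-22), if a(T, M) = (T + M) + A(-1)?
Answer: 1188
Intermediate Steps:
a(T, M) = 1 + M + T (a(T, M) = (T + M) + (-1)² = (M + T) + 1 = 1 + M + T)
((a(2, -5) - 4*(-5))*(-3))*(-22) = (((1 - 5 + 2) - 4*(-5))*(-3))*(-22) = ((-2 + 20)*(-3))*(-22) = (18*(-3))*(-22) = -54*(-22) = 1188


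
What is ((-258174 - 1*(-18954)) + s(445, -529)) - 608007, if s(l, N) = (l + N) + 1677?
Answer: -845634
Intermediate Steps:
s(l, N) = 1677 + N + l (s(l, N) = (N + l) + 1677 = 1677 + N + l)
((-258174 - 1*(-18954)) + s(445, -529)) - 608007 = ((-258174 - 1*(-18954)) + (1677 - 529 + 445)) - 608007 = ((-258174 + 18954) + 1593) - 608007 = (-239220 + 1593) - 608007 = -237627 - 608007 = -845634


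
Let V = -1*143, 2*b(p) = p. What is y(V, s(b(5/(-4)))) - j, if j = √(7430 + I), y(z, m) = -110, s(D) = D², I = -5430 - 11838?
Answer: -110 - I*√9838 ≈ -110.0 - 99.187*I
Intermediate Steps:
b(p) = p/2
I = -17268
V = -143
j = I*√9838 (j = √(7430 - 17268) = √(-9838) = I*√9838 ≈ 99.187*I)
y(V, s(b(5/(-4)))) - j = -110 - I*√9838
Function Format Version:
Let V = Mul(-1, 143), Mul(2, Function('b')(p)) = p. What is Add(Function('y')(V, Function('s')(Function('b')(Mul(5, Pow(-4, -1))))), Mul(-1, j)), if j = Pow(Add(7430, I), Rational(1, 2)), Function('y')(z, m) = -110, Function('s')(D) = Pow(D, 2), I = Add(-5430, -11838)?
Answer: Add(-110, Mul(-1, I, Pow(9838, Rational(1, 2)))) ≈ Add(-110.00, Mul(-99.187, I))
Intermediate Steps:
Function('b')(p) = Mul(Rational(1, 2), p)
I = -17268
V = -143
j = Mul(I, Pow(9838, Rational(1, 2))) (j = Pow(Add(7430, -17268), Rational(1, 2)) = Pow(-9838, Rational(1, 2)) = Mul(I, Pow(9838, Rational(1, 2))) ≈ Mul(99.187, I))
Add(Function('y')(V, Function('s')(Function('b')(Mul(5, Pow(-4, -1))))), Mul(-1, j)) = Add(-110, Mul(-1, Mul(I, Pow(9838, Rational(1, 2))))) = Add(-110, Mul(-1, I, Pow(9838, Rational(1, 2))))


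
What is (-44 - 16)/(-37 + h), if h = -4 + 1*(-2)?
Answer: 60/43 ≈ 1.3953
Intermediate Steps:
h = -6 (h = -4 - 2 = -6)
(-44 - 16)/(-37 + h) = (-44 - 16)/(-37 - 6) = -60/(-43) = -1/43*(-60) = 60/43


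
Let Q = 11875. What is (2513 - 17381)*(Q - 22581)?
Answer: 159176808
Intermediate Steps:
(2513 - 17381)*(Q - 22581) = (2513 - 17381)*(11875 - 22581) = -14868*(-10706) = 159176808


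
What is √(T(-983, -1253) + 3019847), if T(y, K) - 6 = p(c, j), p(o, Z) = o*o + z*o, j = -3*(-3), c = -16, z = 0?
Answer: √3020109 ≈ 1737.8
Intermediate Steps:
j = 9
p(o, Z) = o² (p(o, Z) = o*o + 0*o = o² + 0 = o²)
T(y, K) = 262 (T(y, K) = 6 + (-16)² = 6 + 256 = 262)
√(T(-983, -1253) + 3019847) = √(262 + 3019847) = √3020109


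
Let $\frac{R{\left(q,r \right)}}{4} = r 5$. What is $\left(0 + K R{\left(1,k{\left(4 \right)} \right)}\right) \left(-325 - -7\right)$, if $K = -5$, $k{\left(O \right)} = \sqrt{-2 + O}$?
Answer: $31800 \sqrt{2} \approx 44972.0$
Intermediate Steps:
$R{\left(q,r \right)} = 20 r$ ($R{\left(q,r \right)} = 4 r 5 = 4 \cdot 5 r = 20 r$)
$\left(0 + K R{\left(1,k{\left(4 \right)} \right)}\right) \left(-325 - -7\right) = \left(0 - 5 \cdot 20 \sqrt{-2 + 4}\right) \left(-325 - -7\right) = \left(0 - 5 \cdot 20 \sqrt{2}\right) \left(-325 + 7\right) = \left(0 - 100 \sqrt{2}\right) \left(-318\right) = - 100 \sqrt{2} \left(-318\right) = 31800 \sqrt{2}$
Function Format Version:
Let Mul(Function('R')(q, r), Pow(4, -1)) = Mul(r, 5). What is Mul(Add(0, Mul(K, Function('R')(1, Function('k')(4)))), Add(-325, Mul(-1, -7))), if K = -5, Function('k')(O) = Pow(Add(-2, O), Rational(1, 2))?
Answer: Mul(31800, Pow(2, Rational(1, 2))) ≈ 44972.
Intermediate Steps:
Function('R')(q, r) = Mul(20, r) (Function('R')(q, r) = Mul(4, Mul(r, 5)) = Mul(4, Mul(5, r)) = Mul(20, r))
Mul(Add(0, Mul(K, Function('R')(1, Function('k')(4)))), Add(-325, Mul(-1, -7))) = Mul(Add(0, Mul(-5, Mul(20, Pow(Add(-2, 4), Rational(1, 2))))), Add(-325, Mul(-1, -7))) = Mul(Add(0, Mul(-5, Mul(20, Pow(2, Rational(1, 2))))), Add(-325, 7)) = Mul(Add(0, Mul(-100, Pow(2, Rational(1, 2)))), -318) = Mul(Mul(-100, Pow(2, Rational(1, 2))), -318) = Mul(31800, Pow(2, Rational(1, 2)))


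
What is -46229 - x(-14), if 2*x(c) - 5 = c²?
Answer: -92659/2 ≈ -46330.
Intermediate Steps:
x(c) = 5/2 + c²/2
-46229 - x(-14) = -46229 - (5/2 + (½)*(-14)²) = -46229 - (5/2 + (½)*196) = -46229 - (5/2 + 98) = -46229 - 1*201/2 = -46229 - 201/2 = -92659/2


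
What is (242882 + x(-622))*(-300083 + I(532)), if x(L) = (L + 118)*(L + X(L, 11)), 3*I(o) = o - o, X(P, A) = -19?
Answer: -169830773518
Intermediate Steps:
I(o) = 0 (I(o) = (o - o)/3 = (⅓)*0 = 0)
x(L) = (-19 + L)*(118 + L) (x(L) = (L + 118)*(L - 19) = (118 + L)*(-19 + L) = (-19 + L)*(118 + L))
(242882 + x(-622))*(-300083 + I(532)) = (242882 + (-2242 + (-622)² + 99*(-622)))*(-300083 + 0) = (242882 + (-2242 + 386884 - 61578))*(-300083) = (242882 + 323064)*(-300083) = 565946*(-300083) = -169830773518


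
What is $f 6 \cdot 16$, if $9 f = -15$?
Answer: $-160$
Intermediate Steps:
$f = - \frac{5}{3}$ ($f = \frac{1}{9} \left(-15\right) = - \frac{5}{3} \approx -1.6667$)
$f 6 \cdot 16 = \left(- \frac{5}{3}\right) 6 \cdot 16 = \left(-10\right) 16 = -160$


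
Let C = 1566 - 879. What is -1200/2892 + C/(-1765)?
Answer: -342067/425365 ≈ -0.80417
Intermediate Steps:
C = 687
-1200/2892 + C/(-1765) = -1200/2892 + 687/(-1765) = -1200*1/2892 + 687*(-1/1765) = -100/241 - 687/1765 = -342067/425365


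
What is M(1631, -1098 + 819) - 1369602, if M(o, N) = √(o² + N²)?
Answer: -1369602 + √2738002 ≈ -1.3679e+6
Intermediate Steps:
M(o, N) = √(N² + o²)
M(1631, -1098 + 819) - 1369602 = √((-1098 + 819)² + 1631²) - 1369602 = √((-279)² + 2660161) - 1369602 = √(77841 + 2660161) - 1369602 = √2738002 - 1369602 = -1369602 + √2738002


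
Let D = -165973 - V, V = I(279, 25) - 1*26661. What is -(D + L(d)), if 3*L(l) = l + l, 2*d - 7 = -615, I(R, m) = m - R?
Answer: 417782/3 ≈ 1.3926e+5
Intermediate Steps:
d = -304 (d = 7/2 + (½)*(-615) = 7/2 - 615/2 = -304)
V = -26915 (V = (25 - 1*279) - 1*26661 = (25 - 279) - 26661 = -254 - 26661 = -26915)
D = -139058 (D = -165973 - 1*(-26915) = -165973 + 26915 = -139058)
L(l) = 2*l/3 (L(l) = (l + l)/3 = (2*l)/3 = 2*l/3)
-(D + L(d)) = -(-139058 + (⅔)*(-304)) = -(-139058 - 608/3) = -1*(-417782/3) = 417782/3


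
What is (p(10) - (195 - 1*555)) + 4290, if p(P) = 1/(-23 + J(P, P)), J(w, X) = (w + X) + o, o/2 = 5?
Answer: 32551/7 ≈ 4650.1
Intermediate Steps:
o = 10 (o = 2*5 = 10)
J(w, X) = 10 + X + w (J(w, X) = (w + X) + 10 = (X + w) + 10 = 10 + X + w)
p(P) = 1/(-13 + 2*P) (p(P) = 1/(-23 + (10 + P + P)) = 1/(-23 + (10 + 2*P)) = 1/(-13 + 2*P))
(p(10) - (195 - 1*555)) + 4290 = (1/(-13 + 2*10) - (195 - 1*555)) + 4290 = (1/(-13 + 20) - (195 - 555)) + 4290 = (1/7 - 1*(-360)) + 4290 = (⅐ + 360) + 4290 = 2521/7 + 4290 = 32551/7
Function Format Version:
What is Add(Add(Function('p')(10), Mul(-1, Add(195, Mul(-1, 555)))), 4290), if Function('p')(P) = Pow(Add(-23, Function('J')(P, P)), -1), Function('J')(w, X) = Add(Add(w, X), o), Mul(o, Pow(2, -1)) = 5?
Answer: Rational(32551, 7) ≈ 4650.1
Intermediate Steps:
o = 10 (o = Mul(2, 5) = 10)
Function('J')(w, X) = Add(10, X, w) (Function('J')(w, X) = Add(Add(w, X), 10) = Add(Add(X, w), 10) = Add(10, X, w))
Function('p')(P) = Pow(Add(-13, Mul(2, P)), -1) (Function('p')(P) = Pow(Add(-23, Add(10, P, P)), -1) = Pow(Add(-23, Add(10, Mul(2, P))), -1) = Pow(Add(-13, Mul(2, P)), -1))
Add(Add(Function('p')(10), Mul(-1, Add(195, Mul(-1, 555)))), 4290) = Add(Add(Pow(Add(-13, Mul(2, 10)), -1), Mul(-1, Add(195, Mul(-1, 555)))), 4290) = Add(Add(Pow(Add(-13, 20), -1), Mul(-1, Add(195, -555))), 4290) = Add(Add(Pow(7, -1), Mul(-1, -360)), 4290) = Add(Add(Rational(1, 7), 360), 4290) = Add(Rational(2521, 7), 4290) = Rational(32551, 7)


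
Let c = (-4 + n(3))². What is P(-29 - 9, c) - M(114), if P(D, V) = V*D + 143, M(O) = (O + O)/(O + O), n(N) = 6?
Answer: -10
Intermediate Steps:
c = 4 (c = (-4 + 6)² = 2² = 4)
M(O) = 1 (M(O) = (2*O)/((2*O)) = (2*O)*(1/(2*O)) = 1)
P(D, V) = 143 + D*V (P(D, V) = D*V + 143 = 143 + D*V)
P(-29 - 9, c) - M(114) = (143 + (-29 - 9)*4) - 1*1 = (143 - 38*4) - 1 = (143 - 152) - 1 = -9 - 1 = -10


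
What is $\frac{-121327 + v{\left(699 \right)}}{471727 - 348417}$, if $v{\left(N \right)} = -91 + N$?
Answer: $- \frac{120719}{123310} \approx -0.97899$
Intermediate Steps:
$\frac{-121327 + v{\left(699 \right)}}{471727 - 348417} = \frac{-121327 + \left(-91 + 699\right)}{471727 - 348417} = \frac{-121327 + 608}{123310} = \left(-120719\right) \frac{1}{123310} = - \frac{120719}{123310}$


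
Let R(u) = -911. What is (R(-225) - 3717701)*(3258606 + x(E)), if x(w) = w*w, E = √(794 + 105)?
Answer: -12120834407060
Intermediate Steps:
E = √899 ≈ 29.983
x(w) = w²
(R(-225) - 3717701)*(3258606 + x(E)) = (-911 - 3717701)*(3258606 + (√899)²) = -3718612*(3258606 + 899) = -3718612*3259505 = -12120834407060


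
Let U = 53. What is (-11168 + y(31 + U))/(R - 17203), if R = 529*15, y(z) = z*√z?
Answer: 2792/2317 - 6*√21/331 ≈ 1.1219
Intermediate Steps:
y(z) = z^(3/2)
R = 7935
(-11168 + y(31 + U))/(R - 17203) = (-11168 + (31 + 53)^(3/2))/(7935 - 17203) = (-11168 + 84^(3/2))/(-9268) = (-11168 + 168*√21)*(-1/9268) = 2792/2317 - 6*√21/331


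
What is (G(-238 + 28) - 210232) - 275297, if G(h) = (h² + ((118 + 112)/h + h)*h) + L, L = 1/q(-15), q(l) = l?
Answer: -5956486/15 ≈ -3.9710e+5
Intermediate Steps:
L = -1/15 (L = 1/(-15) = -1/15 ≈ -0.066667)
G(h) = -1/15 + h² + h*(h + 230/h) (G(h) = (h² + ((118 + 112)/h + h)*h) - 1/15 = (h² + (230/h + h)*h) - 1/15 = (h² + (h + 230/h)*h) - 1/15 = (h² + h*(h + 230/h)) - 1/15 = -1/15 + h² + h*(h + 230/h))
(G(-238 + 28) - 210232) - 275297 = ((3449/15 + 2*(-238 + 28)²) - 210232) - 275297 = ((3449/15 + 2*(-210)²) - 210232) - 275297 = ((3449/15 + 2*44100) - 210232) - 275297 = ((3449/15 + 88200) - 210232) - 275297 = (1326449/15 - 210232) - 275297 = -1827031/15 - 275297 = -5956486/15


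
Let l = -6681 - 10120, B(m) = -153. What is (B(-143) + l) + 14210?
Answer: -2744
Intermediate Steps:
l = -16801
(B(-143) + l) + 14210 = (-153 - 16801) + 14210 = -16954 + 14210 = -2744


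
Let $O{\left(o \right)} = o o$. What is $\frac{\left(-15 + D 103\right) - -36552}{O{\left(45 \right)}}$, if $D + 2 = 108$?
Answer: $\frac{9491}{405} \approx 23.435$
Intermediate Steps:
$D = 106$ ($D = -2 + 108 = 106$)
$O{\left(o \right)} = o^{2}$
$\frac{\left(-15 + D 103\right) - -36552}{O{\left(45 \right)}} = \frac{\left(-15 + 106 \cdot 103\right) - -36552}{45^{2}} = \frac{\left(-15 + 10918\right) + 36552}{2025} = \left(10903 + 36552\right) \frac{1}{2025} = 47455 \cdot \frac{1}{2025} = \frac{9491}{405}$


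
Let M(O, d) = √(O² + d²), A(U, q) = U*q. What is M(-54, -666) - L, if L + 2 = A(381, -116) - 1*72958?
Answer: 117156 + 18*√1378 ≈ 1.1782e+5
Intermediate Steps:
L = -117156 (L = -2 + (381*(-116) - 1*72958) = -2 + (-44196 - 72958) = -2 - 117154 = -117156)
M(-54, -666) - L = √((-54)² + (-666)²) - 1*(-117156) = √(2916 + 443556) + 117156 = √446472 + 117156 = 18*√1378 + 117156 = 117156 + 18*√1378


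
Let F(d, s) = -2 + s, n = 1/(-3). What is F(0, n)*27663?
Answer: -64547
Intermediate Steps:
n = -⅓ ≈ -0.33333
F(0, n)*27663 = (-2 - ⅓)*27663 = -7/3*27663 = -64547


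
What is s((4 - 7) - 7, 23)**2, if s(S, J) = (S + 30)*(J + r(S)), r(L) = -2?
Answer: 176400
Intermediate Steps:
s(S, J) = (-2 + J)*(30 + S) (s(S, J) = (S + 30)*(J - 2) = (30 + S)*(-2 + J) = (-2 + J)*(30 + S))
s((4 - 7) - 7, 23)**2 = (-60 - 2*((4 - 7) - 7) + 30*23 + 23*((4 - 7) - 7))**2 = (-60 - 2*(-3 - 7) + 690 + 23*(-3 - 7))**2 = (-60 - 2*(-10) + 690 + 23*(-10))**2 = (-60 + 20 + 690 - 230)**2 = 420**2 = 176400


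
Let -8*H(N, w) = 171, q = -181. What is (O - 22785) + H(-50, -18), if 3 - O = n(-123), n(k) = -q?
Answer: -183875/8 ≈ -22984.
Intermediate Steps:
n(k) = 181 (n(k) = -1*(-181) = 181)
O = -178 (O = 3 - 1*181 = 3 - 181 = -178)
H(N, w) = -171/8 (H(N, w) = -⅛*171 = -171/8)
(O - 22785) + H(-50, -18) = (-178 - 22785) - 171/8 = -22963 - 171/8 = -183875/8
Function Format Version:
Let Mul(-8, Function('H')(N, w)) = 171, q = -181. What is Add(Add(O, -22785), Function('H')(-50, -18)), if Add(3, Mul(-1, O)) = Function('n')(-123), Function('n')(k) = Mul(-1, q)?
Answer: Rational(-183875, 8) ≈ -22984.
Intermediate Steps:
Function('n')(k) = 181 (Function('n')(k) = Mul(-1, -181) = 181)
O = -178 (O = Add(3, Mul(-1, 181)) = Add(3, -181) = -178)
Function('H')(N, w) = Rational(-171, 8) (Function('H')(N, w) = Mul(Rational(-1, 8), 171) = Rational(-171, 8))
Add(Add(O, -22785), Function('H')(-50, -18)) = Add(Add(-178, -22785), Rational(-171, 8)) = Add(-22963, Rational(-171, 8)) = Rational(-183875, 8)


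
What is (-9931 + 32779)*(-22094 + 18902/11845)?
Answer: -5978968095744/11845 ≈ -5.0477e+8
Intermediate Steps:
(-9931 + 32779)*(-22094 + 18902/11845) = 22848*(-22094 + 18902*(1/11845)) = 22848*(-22094 + 18902/11845) = 22848*(-261684528/11845) = -5978968095744/11845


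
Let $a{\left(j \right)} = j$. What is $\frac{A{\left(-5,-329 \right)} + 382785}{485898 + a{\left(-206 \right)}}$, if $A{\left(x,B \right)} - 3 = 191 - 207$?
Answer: $\frac{95693}{121423} \approx 0.7881$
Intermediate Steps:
$A{\left(x,B \right)} = -13$ ($A{\left(x,B \right)} = 3 + \left(191 - 207\right) = 3 - 16 = -13$)
$\frac{A{\left(-5,-329 \right)} + 382785}{485898 + a{\left(-206 \right)}} = \frac{-13 + 382785}{485898 - 206} = \frac{382772}{485692} = 382772 \cdot \frac{1}{485692} = \frac{95693}{121423}$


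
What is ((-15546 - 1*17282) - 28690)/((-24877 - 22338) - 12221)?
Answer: 10253/9906 ≈ 1.0350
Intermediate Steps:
((-15546 - 1*17282) - 28690)/((-24877 - 22338) - 12221) = ((-15546 - 17282) - 28690)/(-47215 - 12221) = (-32828 - 28690)/(-59436) = -61518*(-1/59436) = 10253/9906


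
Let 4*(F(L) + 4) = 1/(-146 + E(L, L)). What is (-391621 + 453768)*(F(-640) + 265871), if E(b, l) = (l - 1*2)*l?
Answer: 27145962824236411/1642936 ≈ 1.6523e+10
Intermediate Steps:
E(b, l) = l*(-2 + l) (E(b, l) = (l - 2)*l = (-2 + l)*l = l*(-2 + l))
F(L) = -4 + 1/(4*(-146 + L*(-2 + L)))
(-391621 + 453768)*(F(-640) + 265871) = (-391621 + 453768)*((2337 - 16*(-640)*(-2 - 640))/(4*(-146 - 640*(-2 - 640))) + 265871) = 62147*((2337 - 16*(-640)*(-642))/(4*(-146 - 640*(-642))) + 265871) = 62147*((2337 - 6574080)/(4*(-146 + 410880)) + 265871) = 62147*((¼)*(-6571743)/410734 + 265871) = 62147*((¼)*(1/410734)*(-6571743) + 265871) = 62147*(-6571743/1642936 + 265871) = 62147*(436802465513/1642936) = 27145962824236411/1642936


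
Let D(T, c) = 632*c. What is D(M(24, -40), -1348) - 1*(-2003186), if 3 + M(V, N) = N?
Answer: 1151250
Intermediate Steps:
M(V, N) = -3 + N
D(M(24, -40), -1348) - 1*(-2003186) = 632*(-1348) - 1*(-2003186) = -851936 + 2003186 = 1151250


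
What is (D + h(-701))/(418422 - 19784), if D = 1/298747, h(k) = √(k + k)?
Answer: 1/119091906586 + I*√1402/398638 ≈ 8.3969e-12 + 9.3928e-5*I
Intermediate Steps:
h(k) = √2*√k (h(k) = √(2*k) = √2*√k)
D = 1/298747 ≈ 3.3473e-6
(D + h(-701))/(418422 - 19784) = (1/298747 + √2*√(-701))/(418422 - 19784) = (1/298747 + √2*(I*√701))/398638 = (1/298747 + I*√1402)*(1/398638) = 1/119091906586 + I*√1402/398638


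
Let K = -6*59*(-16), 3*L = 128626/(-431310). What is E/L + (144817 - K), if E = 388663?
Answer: -242502010906/64313 ≈ -3.7707e+6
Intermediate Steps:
L = -64313/646965 (L = (128626/(-431310))/3 = (128626*(-1/431310))/3 = (⅓)*(-64313/215655) = -64313/646965 ≈ -0.099407)
K = 5664 (K = -354*(-16) = 5664)
E/L + (144817 - K) = 388663/(-64313/646965) + (144817 - 1*5664) = 388663*(-646965/64313) + (144817 - 5664) = -251451357795/64313 + 139153 = -242502010906/64313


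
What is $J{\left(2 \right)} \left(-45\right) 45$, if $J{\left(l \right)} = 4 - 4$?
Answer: $0$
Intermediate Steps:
$J{\left(l \right)} = 0$ ($J{\left(l \right)} = 4 - 4 = 0$)
$J{\left(2 \right)} \left(-45\right) 45 = 0 \left(-45\right) 45 = 0 \cdot 45 = 0$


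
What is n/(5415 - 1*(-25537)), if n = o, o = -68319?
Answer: -68319/30952 ≈ -2.2073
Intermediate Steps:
n = -68319
n/(5415 - 1*(-25537)) = -68319/(5415 - 1*(-25537)) = -68319/(5415 + 25537) = -68319/30952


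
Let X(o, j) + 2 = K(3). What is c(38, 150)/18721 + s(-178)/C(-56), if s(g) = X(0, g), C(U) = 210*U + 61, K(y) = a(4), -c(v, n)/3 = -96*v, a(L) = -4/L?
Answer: 128090019/219016979 ≈ 0.58484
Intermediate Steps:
c(v, n) = 288*v (c(v, n) = -(-288)*v = 288*v)
K(y) = -1 (K(y) = -4/4 = -4*¼ = -1)
C(U) = 61 + 210*U
X(o, j) = -3 (X(o, j) = -2 - 1 = -3)
s(g) = -3
c(38, 150)/18721 + s(-178)/C(-56) = (288*38)/18721 - 3/(61 + 210*(-56)) = 10944*(1/18721) - 3/(61 - 11760) = 10944/18721 - 3/(-11699) = 10944/18721 - 3*(-1/11699) = 10944/18721 + 3/11699 = 128090019/219016979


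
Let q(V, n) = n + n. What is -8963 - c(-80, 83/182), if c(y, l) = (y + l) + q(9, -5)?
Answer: -1614969/182 ≈ -8873.5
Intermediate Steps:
q(V, n) = 2*n
c(y, l) = -10 + l + y (c(y, l) = (y + l) + 2*(-5) = (l + y) - 10 = -10 + l + y)
-8963 - c(-80, 83/182) = -8963 - (-10 + 83/182 - 80) = -8963 - 1*(-16297/182) = -8963 + 16297/182 = -1614969/182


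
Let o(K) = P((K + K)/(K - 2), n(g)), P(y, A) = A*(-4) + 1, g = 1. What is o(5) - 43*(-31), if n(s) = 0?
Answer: 1334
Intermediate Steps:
P(y, A) = 1 - 4*A (P(y, A) = -4*A + 1 = 1 - 4*A)
o(K) = 1 (o(K) = 1 - 4*0 = 1 + 0 = 1)
o(5) - 43*(-31) = 1 - 43*(-31) = 1 + 1333 = 1334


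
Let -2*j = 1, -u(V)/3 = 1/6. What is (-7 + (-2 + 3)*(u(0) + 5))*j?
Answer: 5/4 ≈ 1.2500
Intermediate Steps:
u(V) = -½ (u(V) = -3/6 = -3*⅙ = -½)
j = -½ (j = -½*1 = -½ ≈ -0.50000)
(-7 + (-2 + 3)*(u(0) + 5))*j = (-7 + (-2 + 3)*(-½ + 5))*(-½) = (-7 + 1*(9/2))*(-½) = (-7 + 9/2)*(-½) = -5/2*(-½) = 5/4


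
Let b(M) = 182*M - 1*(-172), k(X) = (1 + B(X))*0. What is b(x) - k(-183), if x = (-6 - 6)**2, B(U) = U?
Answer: 26380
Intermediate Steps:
k(X) = 0 (k(X) = (1 + X)*0 = 0)
x = 144 (x = (-12)**2 = 144)
b(M) = 172 + 182*M (b(M) = 182*M + 172 = 172 + 182*M)
b(x) - k(-183) = (172 + 182*144) - 1*0 = (172 + 26208) + 0 = 26380 + 0 = 26380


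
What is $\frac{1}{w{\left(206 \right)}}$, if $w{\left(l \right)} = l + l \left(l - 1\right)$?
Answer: $\frac{1}{42436} \approx 2.3565 \cdot 10^{-5}$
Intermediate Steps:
$w{\left(l \right)} = l + l \left(-1 + l\right)$
$\frac{1}{w{\left(206 \right)}} = \frac{1}{206^{2}} = \frac{1}{42436}$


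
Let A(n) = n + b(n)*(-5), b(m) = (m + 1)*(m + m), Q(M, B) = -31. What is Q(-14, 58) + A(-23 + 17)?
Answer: -337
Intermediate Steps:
b(m) = 2*m*(1 + m) (b(m) = (1 + m)*(2*m) = 2*m*(1 + m))
A(n) = n - 10*n*(1 + n) (A(n) = n + (2*n*(1 + n))*(-5) = n - 10*n*(1 + n))
Q(-14, 58) + A(-23 + 17) = -31 + (-23 + 17)*(-9 - 10*(-23 + 17)) = -31 - 6*(-9 - 10*(-6)) = -31 - 6*(-9 + 60) = -31 - 6*51 = -31 - 306 = -337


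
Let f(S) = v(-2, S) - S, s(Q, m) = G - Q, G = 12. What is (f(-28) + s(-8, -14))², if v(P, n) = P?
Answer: 2116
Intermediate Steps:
s(Q, m) = 12 - Q
f(S) = -2 - S
(f(-28) + s(-8, -14))² = ((-2 - 1*(-28)) + (12 - 1*(-8)))² = ((-2 + 28) + (12 + 8))² = (26 + 20)² = 46² = 2116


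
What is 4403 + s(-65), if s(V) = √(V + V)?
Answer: 4403 + I*√130 ≈ 4403.0 + 11.402*I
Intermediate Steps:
s(V) = √2*√V (s(V) = √(2*V) = √2*√V)
4403 + s(-65) = 4403 + √2*√(-65) = 4403 + √2*(I*√65) = 4403 + I*√130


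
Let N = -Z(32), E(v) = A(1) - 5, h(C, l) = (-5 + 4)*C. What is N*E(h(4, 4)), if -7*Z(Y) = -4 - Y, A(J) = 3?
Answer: 72/7 ≈ 10.286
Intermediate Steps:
Z(Y) = 4/7 + Y/7 (Z(Y) = -(-4 - Y)/7 = 4/7 + Y/7)
h(C, l) = -C
E(v) = -2 (E(v) = 3 - 5 = -2)
N = -36/7 (N = -(4/7 + (⅐)*32) = -(4/7 + 32/7) = -1*36/7 = -36/7 ≈ -5.1429)
N*E(h(4, 4)) = -36/7*(-2) = 72/7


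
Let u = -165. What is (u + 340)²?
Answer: 30625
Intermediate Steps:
(u + 340)² = (-165 + 340)² = 175² = 30625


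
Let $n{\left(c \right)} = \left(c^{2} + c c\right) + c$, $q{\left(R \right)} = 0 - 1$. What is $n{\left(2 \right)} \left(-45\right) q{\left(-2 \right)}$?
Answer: $450$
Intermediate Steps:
$q{\left(R \right)} = -1$ ($q{\left(R \right)} = 0 - 1 = -1$)
$n{\left(c \right)} = c + 2 c^{2}$ ($n{\left(c \right)} = \left(c^{2} + c^{2}\right) + c = 2 c^{2} + c = c + 2 c^{2}$)
$n{\left(2 \right)} \left(-45\right) q{\left(-2 \right)} = 2 \left(1 + 2 \cdot 2\right) \left(-45\right) \left(-1\right) = 2 \left(1 + 4\right) \left(-45\right) \left(-1\right) = 2 \cdot 5 \left(-45\right) \left(-1\right) = 10 \left(-45\right) \left(-1\right) = \left(-450\right) \left(-1\right) = 450$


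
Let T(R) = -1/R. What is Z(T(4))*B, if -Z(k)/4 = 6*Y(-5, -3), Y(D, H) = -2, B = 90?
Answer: 4320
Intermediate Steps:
Z(k) = 48 (Z(k) = -24*(-2) = -4*(-12) = 48)
Z(T(4))*B = 48*90 = 4320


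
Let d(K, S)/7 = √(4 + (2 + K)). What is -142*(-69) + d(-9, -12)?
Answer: 9798 + 7*I*√3 ≈ 9798.0 + 12.124*I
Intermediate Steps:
d(K, S) = 7*√(6 + K) (d(K, S) = 7*√(4 + (2 + K)) = 7*√(6 + K))
-142*(-69) + d(-9, -12) = -142*(-69) + 7*√(6 - 9) = 9798 + 7*√(-3) = 9798 + 7*(I*√3) = 9798 + 7*I*√3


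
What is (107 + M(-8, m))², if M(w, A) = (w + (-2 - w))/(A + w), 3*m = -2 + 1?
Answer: 7187761/625 ≈ 11500.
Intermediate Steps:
m = -⅓ (m = (-2 + 1)/3 = (⅓)*(-1) = -⅓ ≈ -0.33333)
M(w, A) = -2/(A + w)
(107 + M(-8, m))² = (107 - 2/(-⅓ - 8))² = (107 - 2/(-25/3))² = (107 - 2*(-3/25))² = (107 + 6/25)² = (2681/25)² = 7187761/625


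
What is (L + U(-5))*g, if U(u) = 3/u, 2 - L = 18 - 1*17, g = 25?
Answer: 10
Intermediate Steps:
L = 1 (L = 2 - (18 - 1*17) = 2 - (18 - 17) = 2 - 1*1 = 2 - 1 = 1)
(L + U(-5))*g = (1 + 3/(-5))*25 = (1 + 3*(-1/5))*25 = (1 - 3/5)*25 = (2/5)*25 = 10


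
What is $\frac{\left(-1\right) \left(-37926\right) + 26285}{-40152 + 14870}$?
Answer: $- \frac{64211}{25282} \approx -2.5398$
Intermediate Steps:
$\frac{\left(-1\right) \left(-37926\right) + 26285}{-40152 + 14870} = \frac{37926 + 26285}{-25282} = 64211 \left(- \frac{1}{25282}\right) = - \frac{64211}{25282}$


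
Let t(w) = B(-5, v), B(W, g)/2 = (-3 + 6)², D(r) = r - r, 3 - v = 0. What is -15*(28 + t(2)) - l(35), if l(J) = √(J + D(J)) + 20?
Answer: -710 - √35 ≈ -715.92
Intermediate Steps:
v = 3 (v = 3 - 1*0 = 3 + 0 = 3)
D(r) = 0
B(W, g) = 18 (B(W, g) = 2*(-3 + 6)² = 2*3² = 2*9 = 18)
t(w) = 18
l(J) = 20 + √J (l(J) = √(J + 0) + 20 = √J + 20 = 20 + √J)
-15*(28 + t(2)) - l(35) = -15*(28 + 18) - (20 + √35) = -15*46 + (-20 - √35) = -690 + (-20 - √35) = -710 - √35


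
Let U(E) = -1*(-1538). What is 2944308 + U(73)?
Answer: 2945846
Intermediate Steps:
U(E) = 1538
2944308 + U(73) = 2944308 + 1538 = 2945846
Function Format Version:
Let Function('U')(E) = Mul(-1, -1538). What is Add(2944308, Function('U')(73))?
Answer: 2945846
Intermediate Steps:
Function('U')(E) = 1538
Add(2944308, Function('U')(73)) = Add(2944308, 1538) = 2945846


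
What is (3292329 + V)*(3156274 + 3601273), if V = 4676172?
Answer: 53847520027047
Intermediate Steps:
(3292329 + V)*(3156274 + 3601273) = (3292329 + 4676172)*(3156274 + 3601273) = 7968501*6757547 = 53847520027047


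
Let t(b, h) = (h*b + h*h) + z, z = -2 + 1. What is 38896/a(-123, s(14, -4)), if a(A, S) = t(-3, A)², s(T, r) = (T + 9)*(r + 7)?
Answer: 38896/240157009 ≈ 0.00016196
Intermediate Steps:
z = -1
t(b, h) = -1 + h² + b*h (t(b, h) = (h*b + h*h) - 1 = (b*h + h²) - 1 = (h² + b*h) - 1 = -1 + h² + b*h)
s(T, r) = (7 + r)*(9 + T) (s(T, r) = (9 + T)*(7 + r) = (7 + r)*(9 + T))
a(A, S) = (-1 + A² - 3*A)²
38896/a(-123, s(14, -4)) = 38896/((1 - 1*(-123)² + 3*(-123))²) = 38896/((1 - 1*15129 - 369)²) = 38896/((1 - 15129 - 369)²) = 38896/((-15497)²) = 38896/240157009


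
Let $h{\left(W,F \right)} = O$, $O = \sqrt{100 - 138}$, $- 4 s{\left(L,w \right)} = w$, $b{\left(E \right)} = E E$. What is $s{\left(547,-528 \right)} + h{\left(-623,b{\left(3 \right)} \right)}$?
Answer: $132 + i \sqrt{38} \approx 132.0 + 6.1644 i$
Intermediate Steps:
$b{\left(E \right)} = E^{2}$
$s{\left(L,w \right)} = - \frac{w}{4}$
$O = i \sqrt{38}$ ($O = \sqrt{-38} = i \sqrt{38} \approx 6.1644 i$)
$h{\left(W,F \right)} = i \sqrt{38}$
$s{\left(547,-528 \right)} + h{\left(-623,b{\left(3 \right)} \right)} = \left(- \frac{1}{4}\right) \left(-528\right) + i \sqrt{38} = 132 + i \sqrt{38}$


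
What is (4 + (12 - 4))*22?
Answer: 264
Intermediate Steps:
(4 + (12 - 4))*22 = (4 + 8)*22 = 12*22 = 264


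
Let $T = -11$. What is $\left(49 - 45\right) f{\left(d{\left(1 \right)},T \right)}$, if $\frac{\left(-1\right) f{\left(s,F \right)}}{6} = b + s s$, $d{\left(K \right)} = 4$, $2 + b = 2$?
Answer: $-384$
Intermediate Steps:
$b = 0$ ($b = -2 + 2 = 0$)
$f{\left(s,F \right)} = - 6 s^{2}$ ($f{\left(s,F \right)} = - 6 \left(0 + s s\right) = - 6 \left(0 + s^{2}\right) = - 6 s^{2}$)
$\left(49 - 45\right) f{\left(d{\left(1 \right)},T \right)} = \left(49 - 45\right) \left(- 6 \cdot 4^{2}\right) = 4 \left(\left(-6\right) 16\right) = 4 \left(-96\right) = -384$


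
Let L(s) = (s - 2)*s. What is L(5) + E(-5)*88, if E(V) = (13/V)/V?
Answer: 1519/25 ≈ 60.760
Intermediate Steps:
E(V) = 13/V²
L(s) = s*(-2 + s) (L(s) = (-2 + s)*s = s*(-2 + s))
L(5) + E(-5)*88 = 5*(-2 + 5) + (13/(-5)²)*88 = 5*3 + (13*(1/25))*88 = 15 + (13/25)*88 = 15 + 1144/25 = 1519/25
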